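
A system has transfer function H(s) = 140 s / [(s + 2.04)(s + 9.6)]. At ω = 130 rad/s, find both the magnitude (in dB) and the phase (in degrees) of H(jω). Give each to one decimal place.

|H| = 0.6 dB, ∠H = -84.9°

|j130| = 130
|j130 + 2.04| = √(130² + 2.04²) = 130
|j130 + 9.6| = √(130² + 9.6²) = 130.4
|H(j130)| = 140 × 130 / (130 × 130.4) = 1.0739
20 log₁₀(1.0739) = 0.62 dB
∠(j130) = 90.00°
∠(j130 + 2.04) = arctan(130/2.04) = 89.10°
∠(j130 + 9.6) = arctan(130/9.6) = 85.78°
∠H(j130) = 90.00° − (89.10° + 85.78°) = -84.88°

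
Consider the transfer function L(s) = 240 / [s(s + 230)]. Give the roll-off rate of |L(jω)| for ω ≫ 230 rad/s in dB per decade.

With 0 zeros and 2 poles, the high-frequency asymptotic slope is 20 × (0 − 2) = -40 dB/decade.

-40 dB/decade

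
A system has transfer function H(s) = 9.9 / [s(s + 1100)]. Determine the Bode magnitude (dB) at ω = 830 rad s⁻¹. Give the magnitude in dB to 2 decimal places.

|j830 + 1100| = √(830² + 1100²) = 1378
|j830| = 830
|H(j830)| = 9.9 / (1378 × 830) = 8.6558e-06
20 log₁₀(8.6558e-06) = -101.254 dB

-101.25 dB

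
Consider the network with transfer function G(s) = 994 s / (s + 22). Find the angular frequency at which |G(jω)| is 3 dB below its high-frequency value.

22 rad/s

For a single-pole high-pass, the −3 dB point is at the pole: ω = 22 rad/s.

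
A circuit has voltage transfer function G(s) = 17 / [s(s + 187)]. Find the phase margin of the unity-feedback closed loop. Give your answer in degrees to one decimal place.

90.0°

Gain crossover: |G(jω)| = 1 at ω ≈ 0.0909 rad/s.
∠G(j0.0909) = −90° − arctan(0.0909/187) ≈ -90.03°
PM = 180° + (-90.03°) = 89.97°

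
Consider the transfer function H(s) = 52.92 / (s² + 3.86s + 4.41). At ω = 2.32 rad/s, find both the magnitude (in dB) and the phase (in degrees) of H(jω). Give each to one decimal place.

|(j2.32)² + 3.86(j2.32) + 4.41| = |-0.9724 + j8.9552| = 9.008
|H(j2.32)| = 52.92 / 9.008 = 5.8749
20 log₁₀(5.8749) = 15.38 dB
∠[(j2.32)² + 3.86(j2.32) + 4.41] = ∠[-0.9724 + j8.9552] = 96.20°
∠H(j2.32) = −96.20° = -96.20°

|H| = 15.4 dB, ∠H = -96.2°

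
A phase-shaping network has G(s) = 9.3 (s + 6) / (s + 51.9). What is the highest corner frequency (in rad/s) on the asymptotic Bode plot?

Break frequencies occur at each pole and zero magnitude: 6 rad/s, 51.9 rad/s.
The highest is 51.9 rad/s.

51.9 rad/s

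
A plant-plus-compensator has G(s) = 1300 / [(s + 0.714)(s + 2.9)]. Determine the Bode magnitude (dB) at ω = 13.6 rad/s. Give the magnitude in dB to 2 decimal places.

|j13.6 + 0.714| = √(13.6² + 0.714²) = 13.62
|j13.6 + 2.9| = √(13.6² + 2.9²) = 13.91
|G(j13.6)| = 1300 / (13.62 × 13.91) = 6.8646
20 log₁₀(6.8646) = 16.732 dB

16.73 dB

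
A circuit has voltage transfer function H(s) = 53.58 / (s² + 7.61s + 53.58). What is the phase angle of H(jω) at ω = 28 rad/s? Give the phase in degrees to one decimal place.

-163.7°

∠[(j28)² + 7.61(j28) + 53.58] = ∠[-730.42 + j213.08] = 163.74°
∠H(j28) = −163.74° = -163.74°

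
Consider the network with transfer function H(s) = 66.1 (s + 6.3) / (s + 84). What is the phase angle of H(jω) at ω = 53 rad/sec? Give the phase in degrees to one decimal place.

∠(j53 + 6.3) = arctan(53/6.3) = 83.22°
∠(j53 + 84) = arctan(53/84) = 32.25°
∠H(j53) = 83.22° − 32.25° = 50.97°

51.0°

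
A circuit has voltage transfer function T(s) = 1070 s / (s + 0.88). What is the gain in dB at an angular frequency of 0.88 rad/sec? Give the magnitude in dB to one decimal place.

57.6 dB

|j0.88| = 0.88
|j0.88 + 0.88| = √(0.88² + 0.88²) = 1.245
|T(j0.88)| = 1070 × 0.88 / 1.245 = 756.6
20 log₁₀(756.6) = 57.58 dB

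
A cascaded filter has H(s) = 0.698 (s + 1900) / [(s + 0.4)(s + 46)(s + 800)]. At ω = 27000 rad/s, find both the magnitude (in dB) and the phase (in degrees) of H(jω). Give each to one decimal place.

|H| = -180.4 dB, ∠H = -182.2°

|j27000 + 1900| = √(27000² + 1900²) = 2.707e+04
|j27000 + 0.4| = √(27000² + 0.4²) = 2.7e+04
|j27000 + 46| = √(27000² + 46²) = 2.7e+04
|j27000 + 800| = √(27000² + 800²) = 2.701e+04
|H(j27000)| = 0.698 × 2.707e+04 / (2.7e+04 × 2.7e+04 × 2.701e+04) = 9.5942e-10
20 log₁₀(9.5942e-10) = -180.36 dB
∠(j27000 + 1900) = arctan(27000/1900) = 85.97°
∠(j27000 + 0.4) = arctan(27000/0.4) = 90.00°
∠(j27000 + 46) = arctan(27000/46) = 89.90°
∠(j27000 + 800) = arctan(27000/800) = 88.30°
∠H(j27000) = 85.97° − (90.00° + 89.90° + 88.30°) = -182.23°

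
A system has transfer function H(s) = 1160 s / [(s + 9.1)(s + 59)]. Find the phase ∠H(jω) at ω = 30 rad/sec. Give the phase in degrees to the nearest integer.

∠(j30) = 90.00°
∠(j30 + 9.1) = arctan(30/9.1) = 73.13°
∠(j30 + 59) = arctan(30/59) = 26.95°
∠H(j30) = 90.00° − (73.13° + 26.95°) = -10.08°

-10°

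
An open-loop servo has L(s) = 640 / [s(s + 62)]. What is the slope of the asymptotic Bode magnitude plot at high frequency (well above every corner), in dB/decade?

With 0 zeros and 2 poles, the high-frequency asymptotic slope is 20 × (0 − 2) = -40 dB/decade.

-40 dB/decade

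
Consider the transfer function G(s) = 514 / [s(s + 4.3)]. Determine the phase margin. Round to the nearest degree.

11°

Gain crossover: |G(jω)| = 1 at ω ≈ 22.5 rad/sec.
∠G(j22.5) = −90° − arctan(22.5/4.3) ≈ -169.17°
PM = 180° + (-169.17°) = 10.83°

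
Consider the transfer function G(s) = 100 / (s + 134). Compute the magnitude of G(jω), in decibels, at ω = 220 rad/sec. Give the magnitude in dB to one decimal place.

-8.2 dB

|j220 + 134| = √(220² + 134²) = 257.6
|G(j220)| = 100 / 257.6 = 0.3882
20 log₁₀(0.3882) = -8.22 dB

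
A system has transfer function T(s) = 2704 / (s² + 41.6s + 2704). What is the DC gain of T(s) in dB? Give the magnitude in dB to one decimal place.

0.0 dB

T(0) = 2704 / 2704 = 1
20 log₁₀(1) = 0.00 dB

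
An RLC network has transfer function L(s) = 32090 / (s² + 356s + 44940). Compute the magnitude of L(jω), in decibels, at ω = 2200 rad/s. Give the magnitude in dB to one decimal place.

-43.6 dB

|(j2200)² + 356(j2200) + 44940| = |-4.7951e+06 + j7.832e+05| = 4.859e+06
|L(j2200)| = 32090 / 4.859e+06 = 0.0066048
20 log₁₀(0.0066048) = -43.60 dB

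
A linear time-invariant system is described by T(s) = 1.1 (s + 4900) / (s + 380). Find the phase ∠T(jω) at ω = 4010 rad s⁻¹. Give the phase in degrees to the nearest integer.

∠(j4010 + 4900) = arctan(4010/4900) = 39.30°
∠(j4010 + 380) = arctan(4010/380) = 84.59°
∠T(j4010) = 39.30° − 84.59° = -45.29°

-45°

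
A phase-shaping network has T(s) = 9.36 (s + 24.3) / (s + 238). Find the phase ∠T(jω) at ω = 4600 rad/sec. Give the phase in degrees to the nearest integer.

3°

∠(j4600 + 24.3) = arctan(4600/24.3) = 89.70°
∠(j4600 + 238) = arctan(4600/238) = 87.04°
∠T(j4600) = 89.70° − 87.04° = 2.66°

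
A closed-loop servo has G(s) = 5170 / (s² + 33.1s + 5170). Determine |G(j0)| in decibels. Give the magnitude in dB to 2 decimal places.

G(0) = 5170 / 5170 = 1
20 log₁₀(1) = 0.000 dB

0.00 dB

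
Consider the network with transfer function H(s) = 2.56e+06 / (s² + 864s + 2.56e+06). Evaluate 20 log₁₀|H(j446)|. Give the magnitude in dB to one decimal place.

0.6 dB

|(j446)² + 864(j446) + 2.56e+06| = |2.3611e+06 + j3.8534e+05| = 2.392e+06
|H(j446)| = 2.56e+06 / 2.392e+06 = 1.0701
20 log₁₀(1.0701) = 0.59 dB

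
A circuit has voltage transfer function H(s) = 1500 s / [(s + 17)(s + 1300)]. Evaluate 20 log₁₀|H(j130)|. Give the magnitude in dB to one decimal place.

|j130| = 130
|j130 + 17| = √(130² + 17²) = 131.1
|j130 + 1300| = √(130² + 1300²) = 1306
|H(j130)| = 1500 × 130 / (131.1 × 1306) = 1.1384
20 log₁₀(1.1384) = 1.13 dB

1.1 dB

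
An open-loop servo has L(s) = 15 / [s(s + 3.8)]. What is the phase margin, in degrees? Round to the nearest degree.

Gain crossover: |L(jω)| = 1 at ω ≈ 3.07 rad/s.
∠L(j3.07) = −90° − arctan(3.07/3.8) ≈ -128.94°
PM = 180° + (-128.94°) = 51.06°

51 deg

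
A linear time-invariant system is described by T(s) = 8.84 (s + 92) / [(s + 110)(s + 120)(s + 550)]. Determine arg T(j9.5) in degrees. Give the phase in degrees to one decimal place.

-4.6°

∠(j9.5 + 92) = arctan(9.5/92) = 5.90°
∠(j9.5 + 110) = arctan(9.5/110) = 4.94°
∠(j9.5 + 120) = arctan(9.5/120) = 4.53°
∠(j9.5 + 550) = arctan(9.5/550) = 0.99°
∠T(j9.5) = 5.90° − (4.94° + 4.53° + 0.99°) = -4.56°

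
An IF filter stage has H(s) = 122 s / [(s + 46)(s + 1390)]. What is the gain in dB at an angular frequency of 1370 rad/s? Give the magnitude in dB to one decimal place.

|j1370| = 1370
|j1370 + 46| = √(1370² + 46²) = 1371
|j1370 + 1390| = √(1370² + 1390²) = 1952
|H(j1370)| = 122 × 1370 / (1371 × 1952) = 0.062475
20 log₁₀(0.062475) = -24.09 dB

-24.1 dB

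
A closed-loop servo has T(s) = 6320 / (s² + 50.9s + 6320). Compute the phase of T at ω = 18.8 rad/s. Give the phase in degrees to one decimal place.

∠[(j18.8)² + 50.9(j18.8) + 6320] = ∠[5966.6 + j956.92] = 9.11°
∠T(j18.8) = −9.11° = -9.11°

-9.1°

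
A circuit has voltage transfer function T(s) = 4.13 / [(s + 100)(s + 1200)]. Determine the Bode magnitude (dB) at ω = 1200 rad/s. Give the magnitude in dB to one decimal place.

-113.9 dB

|j1200 + 100| = √(1200² + 100²) = 1204
|j1200 + 1200| = √(1200² + 1200²) = 1697
|T(j1200)| = 4.13 / (1204 × 1697) = 2.021e-06
20 log₁₀(2.021e-06) = -113.89 dB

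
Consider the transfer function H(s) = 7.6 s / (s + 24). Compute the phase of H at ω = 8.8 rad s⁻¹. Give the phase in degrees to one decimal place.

69.9°

∠(j8.8) = 90.00°
∠(j8.8 + 24) = arctan(8.8/24) = 20.14°
∠H(j8.8) = 90.00° − 20.14° = 69.86°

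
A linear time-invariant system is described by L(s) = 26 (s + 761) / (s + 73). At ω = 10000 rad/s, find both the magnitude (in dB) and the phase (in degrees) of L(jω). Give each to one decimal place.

|j10000 + 761| = √(10000² + 761²) = 1.003e+04
|j10000 + 73| = √(10000² + 73²) = 1e+04
|L(j10000)| = 26 × 1.003e+04 / 1e+04 = 26.074
20 log₁₀(26.074) = 28.32 dB
∠(j10000 + 761) = arctan(10000/761) = 85.65°
∠(j10000 + 73) = arctan(10000/73) = 89.58°
∠L(j10000) = 85.65° − 89.58° = -3.93°

|L| = 28.3 dB, ∠L = -3.9°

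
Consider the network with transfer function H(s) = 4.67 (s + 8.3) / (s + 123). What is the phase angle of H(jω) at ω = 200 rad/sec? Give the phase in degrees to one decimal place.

∠(j200 + 8.3) = arctan(200/8.3) = 87.62°
∠(j200 + 123) = arctan(200/123) = 58.41°
∠H(j200) = 87.62° − 58.41° = 29.22°

29.2°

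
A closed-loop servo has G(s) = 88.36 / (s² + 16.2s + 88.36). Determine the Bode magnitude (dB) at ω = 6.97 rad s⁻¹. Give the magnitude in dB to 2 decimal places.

-2.64 dB

|(j6.97)² + 16.2(j6.97) + 88.36| = |39.779 + j112.91| = 119.7
|G(j6.97)| = 88.36 / 119.7 = 0.73808
20 log₁₀(0.73808) = -2.638 dB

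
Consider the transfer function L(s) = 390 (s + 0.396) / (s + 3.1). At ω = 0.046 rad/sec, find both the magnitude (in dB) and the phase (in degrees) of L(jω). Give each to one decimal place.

|j0.046 + 0.396| = √(0.046² + 0.396²) = 0.3987
|j0.046 + 3.1| = √(0.046² + 3.1²) = 3.1
|L(j0.046)| = 390 × 0.3987 / 3.1 = 50.149
20 log₁₀(50.149) = 34.01 dB
∠(j0.046 + 0.396) = arctan(0.046/0.396) = 6.63°
∠(j0.046 + 3.1) = arctan(0.046/3.1) = 0.85°
∠L(j0.046) = 6.63° − 0.85° = 5.78°

|L| = 34.0 dB, ∠L = 5.8 deg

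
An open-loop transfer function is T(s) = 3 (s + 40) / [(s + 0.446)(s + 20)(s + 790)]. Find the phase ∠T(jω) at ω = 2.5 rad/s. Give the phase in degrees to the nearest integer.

-84 deg

∠(j2.5 + 40) = arctan(2.5/40) = 3.58°
∠(j2.5 + 0.446) = arctan(2.5/0.446) = 79.88°
∠(j2.5 + 20) = arctan(2.5/20) = 7.13°
∠(j2.5 + 790) = arctan(2.5/790) = 0.18°
∠T(j2.5) = 3.58° − (79.88° + 7.13° + 0.18°) = -83.61°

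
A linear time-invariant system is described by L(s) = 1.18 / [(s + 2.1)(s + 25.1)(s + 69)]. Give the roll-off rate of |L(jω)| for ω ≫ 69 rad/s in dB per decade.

-60 dB/decade

With 0 zeros and 3 poles, the high-frequency asymptotic slope is 20 × (0 − 3) = -60 dB/decade.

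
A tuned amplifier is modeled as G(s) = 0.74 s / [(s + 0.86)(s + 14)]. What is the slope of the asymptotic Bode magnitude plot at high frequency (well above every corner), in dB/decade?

-20 dB/decade

With 1 zero and 2 poles, the high-frequency asymptotic slope is 20 × (1 − 2) = -20 dB/decade.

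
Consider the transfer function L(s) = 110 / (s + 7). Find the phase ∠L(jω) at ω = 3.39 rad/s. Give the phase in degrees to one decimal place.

∠(j3.39 + 7) = arctan(3.39/7) = 25.84°
∠L(j3.39) = −25.84° = -25.84°

-25.8°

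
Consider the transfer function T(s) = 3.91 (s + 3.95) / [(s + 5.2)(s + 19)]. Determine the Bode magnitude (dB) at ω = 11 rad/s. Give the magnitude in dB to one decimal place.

|j11 + 3.95| = √(11² + 3.95²) = 11.69
|j11 + 5.2| = √(11² + 5.2²) = 12.17
|j11 + 19| = √(11² + 19²) = 21.95
|T(j11)| = 3.91 × 11.69 / (12.17 × 21.95) = 0.17108
20 log₁₀(0.17108) = -15.34 dB

-15.3 dB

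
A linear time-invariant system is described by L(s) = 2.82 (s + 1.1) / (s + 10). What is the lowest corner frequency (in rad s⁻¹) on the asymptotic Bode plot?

Break frequencies occur at each pole and zero magnitude: 1.1 rad s⁻¹, 10 rad s⁻¹.
The lowest is 1.1 rad s⁻¹.

1.1 rad s⁻¹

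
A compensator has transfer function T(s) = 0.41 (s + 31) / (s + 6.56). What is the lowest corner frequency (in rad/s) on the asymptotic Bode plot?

6.56 rad/s

Break frequencies occur at each pole and zero magnitude: 6.56 rad/s, 31 rad/s.
The lowest is 6.56 rad/s.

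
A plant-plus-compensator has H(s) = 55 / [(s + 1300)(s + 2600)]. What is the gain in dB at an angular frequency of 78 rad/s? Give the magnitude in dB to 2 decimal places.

|j78 + 1300| = √(78² + 1300²) = 1302
|j78 + 2600| = √(78² + 2600²) = 2601
|H(j78)| = 55 / (1302 × 2601) = 1.6236e-05
20 log₁₀(1.6236e-05) = -95.791 dB

-95.79 dB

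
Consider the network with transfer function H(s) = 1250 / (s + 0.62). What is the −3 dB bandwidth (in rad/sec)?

For a single-pole low-pass, the −3 dB point is at the pole: ω = 0.62 rad/sec.

0.62 rad/sec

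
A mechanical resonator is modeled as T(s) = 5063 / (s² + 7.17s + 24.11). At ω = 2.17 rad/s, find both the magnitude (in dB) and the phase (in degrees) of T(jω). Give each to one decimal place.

|(j2.17)² + 7.17(j2.17) + 24.11| = |19.401 + j15.559| = 24.87
|T(j2.17)| = 5063 / 24.87 = 203.58
20 log₁₀(203.58) = 46.17 dB
∠[(j2.17)² + 7.17(j2.17) + 24.11] = ∠[19.401 + j15.559] = 38.73°
∠T(j2.17) = −38.73° = -38.73°

|T| = 46.2 dB, ∠T = -38.7 deg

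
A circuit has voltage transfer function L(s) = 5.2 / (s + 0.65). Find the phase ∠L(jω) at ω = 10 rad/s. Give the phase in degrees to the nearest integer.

∠(j10 + 0.65) = arctan(10/0.65) = 86.28°
∠L(j10) = −86.28° = -86.28°

-86 deg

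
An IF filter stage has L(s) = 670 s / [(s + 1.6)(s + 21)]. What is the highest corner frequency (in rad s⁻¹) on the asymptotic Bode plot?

Break frequencies occur at each pole and zero magnitude: 1.6 rad s⁻¹, 21 rad s⁻¹.
The highest is 21 rad s⁻¹.

21 rad s⁻¹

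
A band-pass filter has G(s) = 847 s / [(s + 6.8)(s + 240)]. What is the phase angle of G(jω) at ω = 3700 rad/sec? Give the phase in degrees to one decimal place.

∠(j3700) = 90.00°
∠(j3700 + 6.8) = arctan(3700/6.8) = 89.89°
∠(j3700 + 240) = arctan(3700/240) = 86.29°
∠G(j3700) = 90.00° − (89.89° + 86.29°) = -86.18°

-86.2°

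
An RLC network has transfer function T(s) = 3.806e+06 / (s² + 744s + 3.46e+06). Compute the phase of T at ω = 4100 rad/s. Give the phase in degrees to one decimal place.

∠[(j4100)² + 744(j4100) + 3.46e+06] = ∠[-1.335e+07 + j3.0504e+06] = 167.13°
∠T(j4100) = −167.13° = -167.13°

-167.1 deg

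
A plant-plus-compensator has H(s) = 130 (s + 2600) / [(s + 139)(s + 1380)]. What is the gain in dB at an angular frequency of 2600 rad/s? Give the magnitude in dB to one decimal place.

-24.1 dB

|j2600 + 2600| = √(2600² + 2600²) = 3677
|j2600 + 139| = √(2600² + 139²) = 2604
|j2600 + 1380| = √(2600² + 1380²) = 2944
|H(j2600)| = 130 × 3677 / (2604 × 2944) = 0.062369
20 log₁₀(0.062369) = -24.10 dB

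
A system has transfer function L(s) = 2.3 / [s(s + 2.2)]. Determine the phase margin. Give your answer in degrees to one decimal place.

Gain crossover: |L(jω)| = 1 at ω ≈ 0.958 rad/s.
∠L(j0.958) = −90° − arctan(0.958/2.2) ≈ -113.54°
PM = 180° + (-113.54°) = 66.46°

66.5°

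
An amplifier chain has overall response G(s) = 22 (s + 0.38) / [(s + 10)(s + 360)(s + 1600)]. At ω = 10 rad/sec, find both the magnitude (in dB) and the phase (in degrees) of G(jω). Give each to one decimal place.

|G| = -91.4 dB, ∠G = 40.9°

|j10 + 0.38| = √(10² + 0.38²) = 10.01
|j10 + 10| = √(10² + 10²) = 14.14
|j10 + 360| = √(10² + 360²) = 360.1
|j10 + 1600| = √(10² + 1600²) = 1600
|G(j10)| = 22 × 10.01 / (14.14 × 360.1 × 1600) = 2.7016e-05
20 log₁₀(2.7016e-05) = -91.37 dB
∠(j10 + 0.38) = arctan(10/0.38) = 87.82°
∠(j10 + 10) = arctan(10/10) = 45.00°
∠(j10 + 360) = arctan(10/360) = 1.59°
∠(j10 + 1600) = arctan(10/1600) = 0.36°
∠G(j10) = 87.82° − (45.00° + 1.59° + 0.36°) = 40.87°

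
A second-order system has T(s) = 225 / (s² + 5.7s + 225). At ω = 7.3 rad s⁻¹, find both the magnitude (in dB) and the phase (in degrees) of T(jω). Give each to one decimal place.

|(j7.3)² + 5.7(j7.3) + 225| = |171.71 + j41.61| = 176.7
|T(j7.3)| = 225 / 176.7 = 1.2735
20 log₁₀(1.2735) = 2.10 dB
∠[(j7.3)² + 5.7(j7.3) + 225] = ∠[171.71 + j41.61] = 13.62°
∠T(j7.3) = −13.62° = -13.62°

|T| = 2.1 dB, ∠T = -13.6 deg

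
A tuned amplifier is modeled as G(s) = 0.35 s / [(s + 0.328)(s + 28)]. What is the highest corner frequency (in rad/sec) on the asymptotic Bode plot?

Break frequencies occur at each pole and zero magnitude: 0.328 rad/sec, 28 rad/sec.
The highest is 28 rad/sec.

28 rad/sec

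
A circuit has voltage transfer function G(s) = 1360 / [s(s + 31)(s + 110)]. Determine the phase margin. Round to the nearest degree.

Gain crossover: |G(jω)| = 1 at ω ≈ 0.399 rad/s.
∠G(j0.399) = −90° − arctan(0.399/31) − arctan(0.399/110) ≈ -90.94°
PM = 180° + (-90.94°) = 89.06°

89°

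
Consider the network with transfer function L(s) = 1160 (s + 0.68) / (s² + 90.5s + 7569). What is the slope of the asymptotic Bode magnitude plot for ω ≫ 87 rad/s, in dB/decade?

-20 dB/decade

With 1 zero and 2 poles, the high-frequency asymptotic slope is 20 × (1 − 2) = -20 dB/decade.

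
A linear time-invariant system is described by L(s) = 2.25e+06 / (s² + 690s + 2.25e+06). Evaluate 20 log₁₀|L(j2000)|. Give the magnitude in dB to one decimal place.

|(j2000)² + 690(j2000) + 2.25e+06| = |-1.75e+06 + j1.38e+06| = 2.229e+06
|L(j2000)| = 2.25e+06 / 2.229e+06 = 1.0096
20 log₁₀(1.0096) = 0.08 dB

0.1 dB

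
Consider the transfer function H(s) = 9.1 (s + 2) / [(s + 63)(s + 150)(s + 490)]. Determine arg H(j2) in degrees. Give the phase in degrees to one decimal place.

42.2°

∠(j2 + 2) = arctan(2/2) = 45.00°
∠(j2 + 63) = arctan(2/63) = 1.82°
∠(j2 + 150) = arctan(2/150) = 0.76°
∠(j2 + 490) = arctan(2/490) = 0.23°
∠H(j2) = 45.00° − (1.82° + 0.76° + 0.23°) = 42.18°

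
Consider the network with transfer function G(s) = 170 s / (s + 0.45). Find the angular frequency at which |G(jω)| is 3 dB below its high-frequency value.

For a single-pole high-pass, the −3 dB point is at the pole: ω = 0.45 rad s⁻¹.

0.45 rad s⁻¹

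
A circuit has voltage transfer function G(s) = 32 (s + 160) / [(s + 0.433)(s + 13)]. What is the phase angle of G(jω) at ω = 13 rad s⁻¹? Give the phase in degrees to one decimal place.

∠(j13 + 160) = arctan(13/160) = 4.65°
∠(j13 + 0.433) = arctan(13/0.433) = 88.09°
∠(j13 + 13) = arctan(13/13) = 45.00°
∠G(j13) = 4.65° − (88.09° + 45.00°) = -128.45°

-128.4°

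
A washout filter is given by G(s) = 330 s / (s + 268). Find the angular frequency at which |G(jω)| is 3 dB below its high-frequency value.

268 rad s⁻¹

For a single-pole high-pass, the −3 dB point is at the pole: ω = 268 rad s⁻¹.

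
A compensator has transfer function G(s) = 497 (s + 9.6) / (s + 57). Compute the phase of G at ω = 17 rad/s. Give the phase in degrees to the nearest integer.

∠(j17 + 9.6) = arctan(17/9.6) = 60.55°
∠(j17 + 57) = arctan(17/57) = 16.61°
∠G(j17) = 60.55° − 16.61° = 43.94°

44°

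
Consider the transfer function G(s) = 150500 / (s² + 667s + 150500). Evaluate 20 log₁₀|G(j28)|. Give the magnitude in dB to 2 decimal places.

-0.02 dB

|(j28)² + 667(j28) + 150500| = |1.4972e+05 + j18676| = 1.509e+05
|G(j28)| = 150500 / 1.509e+05 = 0.99751
20 log₁₀(0.99751) = -0.022 dB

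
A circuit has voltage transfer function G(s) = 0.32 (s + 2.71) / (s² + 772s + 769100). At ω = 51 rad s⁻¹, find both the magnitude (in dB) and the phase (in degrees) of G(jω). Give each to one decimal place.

|j51 + 2.71| = √(51² + 2.71²) = 51.07
|(j51)² + 772(j51) + 769100| = |7.665e+05 + j39372| = 7.675e+05
|G(j51)| = 0.32 × 51.07 / 7.675e+05 = 2.1294e-05
20 log₁₀(2.1294e-05) = -93.44 dB
∠(j51 + 2.71) = arctan(51/2.71) = 86.96°
∠[(j51)² + 772(j51) + 769100] = ∠[7.665e+05 + j39372] = 2.94°
∠G(j51) = 86.96° − 2.94° = 84.02°

|G| = -93.4 dB, ∠G = 84.0°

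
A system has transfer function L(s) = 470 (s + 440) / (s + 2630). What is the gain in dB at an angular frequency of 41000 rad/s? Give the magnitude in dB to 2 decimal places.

53.42 dB

|j41000 + 440| = √(41000² + 440²) = 4.1e+04
|j41000 + 2630| = √(41000² + 2630²) = 4.108e+04
|L(j41000)| = 470 × 4.1e+04 / 4.108e+04 = 469.06
20 log₁₀(469.06) = 53.425 dB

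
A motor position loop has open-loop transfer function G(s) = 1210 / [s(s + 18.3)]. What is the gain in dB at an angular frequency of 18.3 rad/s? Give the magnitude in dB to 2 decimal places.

|j18.3 + 18.3| = √(18.3² + 18.3²) = 25.88
|j18.3| = 18.3
|G(j18.3)| = 1210 / (25.88 × 18.3) = 2.5549
20 log₁₀(2.5549) = 8.147 dB

8.15 dB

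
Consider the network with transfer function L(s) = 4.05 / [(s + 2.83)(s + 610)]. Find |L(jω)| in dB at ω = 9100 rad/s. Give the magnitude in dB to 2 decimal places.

-146.23 dB

|j9100 + 2.83| = √(9100² + 2.83²) = 9100
|j9100 + 610| = √(9100² + 610²) = 9120
|L(j9100)| = 4.05 / (9100 × 9120) = 4.8798e-08
20 log₁₀(4.8798e-08) = -146.232 dB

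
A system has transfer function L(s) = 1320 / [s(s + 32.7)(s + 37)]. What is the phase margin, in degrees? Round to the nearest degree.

86°

Gain crossover: |L(jω)| = 1 at ω ≈ 1.09 rad/sec.
∠L(j1.09) = −90° − arctan(1.09/32.7) − arctan(1.09/37) ≈ -93.60°
PM = 180° + (-93.60°) = 86.40°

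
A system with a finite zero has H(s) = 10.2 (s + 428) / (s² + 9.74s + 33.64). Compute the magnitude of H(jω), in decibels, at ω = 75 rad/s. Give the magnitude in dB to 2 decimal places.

|j75 + 428| = √(75² + 428²) = 434.5
|(j75)² + 9.74(j75) + 33.64| = |-5591.4 + j730.5| = 5639
|H(j75)| = 10.2 × 434.5 / 5639 = 0.78599
20 log₁₀(0.78599) = -2.092 dB

-2.09 dB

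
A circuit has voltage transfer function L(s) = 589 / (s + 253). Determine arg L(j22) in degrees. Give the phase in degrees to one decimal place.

∠(j22 + 253) = arctan(22/253) = 4.97°
∠L(j22) = −4.97° = -4.97°

-5.0 deg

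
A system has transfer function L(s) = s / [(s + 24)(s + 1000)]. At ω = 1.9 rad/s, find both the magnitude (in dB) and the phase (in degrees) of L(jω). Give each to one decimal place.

|L| = -82.1 dB, ∠L = 85.4°

|j1.9| = 1.9
|j1.9 + 24| = √(1.9² + 24²) = 24.08
|j1.9 + 1000| = √(1.9² + 1000²) = 1000
|L(j1.9)| = 1 × 1.9 / (24.08 × 1000) = 7.892e-05
20 log₁₀(7.892e-05) = -82.06 dB
∠(j1.9) = 90.00°
∠(j1.9 + 24) = arctan(1.9/24) = 4.53°
∠(j1.9 + 1000) = arctan(1.9/1000) = 0.11°
∠L(j1.9) = 90.00° − (4.53° + 0.11°) = 85.36°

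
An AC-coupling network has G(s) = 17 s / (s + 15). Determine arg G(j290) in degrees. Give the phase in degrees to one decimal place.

∠(j290) = 90.00°
∠(j290 + 15) = arctan(290/15) = 87.04°
∠G(j290) = 90.00° − 87.04° = 2.96°

3.0°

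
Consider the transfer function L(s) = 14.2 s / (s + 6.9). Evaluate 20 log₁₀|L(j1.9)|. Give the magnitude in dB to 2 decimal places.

11.53 dB

|j1.9| = 1.9
|j1.9 + 6.9| = √(1.9² + 6.9²) = 7.157
|L(j1.9)| = 14.2 × 1.9 / 7.157 = 3.7698
20 log₁₀(3.7698) = 11.526 dB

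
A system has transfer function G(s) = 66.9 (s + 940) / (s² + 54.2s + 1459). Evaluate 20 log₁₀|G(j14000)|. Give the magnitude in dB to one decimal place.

|j14000 + 940| = √(14000² + 940²) = 1.403e+04
|(j14000)² + 54.2(j14000) + 1459| = |-1.96e+08 + j7.588e+05| = 1.96e+08
|G(j14000)| = 66.9 × 1.403e+04 / 1.96e+08 = 0.0047893
20 log₁₀(0.0047893) = -46.39 dB

-46.4 dB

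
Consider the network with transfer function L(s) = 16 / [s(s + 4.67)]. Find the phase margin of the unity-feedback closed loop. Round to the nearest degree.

58°

Gain crossover: |L(jω)| = 1 at ω ≈ 2.91 rad/s.
∠L(j2.91) = −90° − arctan(2.91/4.67) ≈ -121.91°
PM = 180° + (-121.91°) = 58.09°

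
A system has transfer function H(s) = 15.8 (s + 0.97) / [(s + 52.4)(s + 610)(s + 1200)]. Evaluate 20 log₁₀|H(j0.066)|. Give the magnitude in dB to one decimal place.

-127.9 dB

|j0.066 + 0.97| = √(0.066² + 0.97²) = 0.9722
|j0.066 + 52.4| = √(0.066² + 52.4²) = 52.4
|j0.066 + 610| = √(0.066² + 610²) = 610
|j0.066 + 1200| = √(0.066² + 1200²) = 1200
|H(j0.066)| = 15.8 × 0.9722 / (52.4 × 610 × 1200) = 4.0049e-07
20 log₁₀(4.0049e-07) = -127.95 dB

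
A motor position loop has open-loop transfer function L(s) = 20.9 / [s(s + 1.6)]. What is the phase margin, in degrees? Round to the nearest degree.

Gain crossover: |L(jω)| = 1 at ω ≈ 4.43 rad s⁻¹.
∠L(j4.43) = −90° − arctan(4.43/1.6) ≈ -160.16°
PM = 180° + (-160.16°) = 19.84°

20°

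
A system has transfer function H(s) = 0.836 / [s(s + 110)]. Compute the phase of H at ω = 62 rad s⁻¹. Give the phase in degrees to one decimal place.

∠(j62 + 110) = arctan(62/110) = 29.41°
∠(j62) = 90.00°
∠H(j62) = − (29.41° + 90.00°) = -119.41°

-119.4 deg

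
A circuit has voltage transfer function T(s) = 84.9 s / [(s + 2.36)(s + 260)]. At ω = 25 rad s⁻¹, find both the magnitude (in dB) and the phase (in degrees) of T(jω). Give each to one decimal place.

|j25| = 25
|j25 + 2.36| = √(25² + 2.36²) = 25.11
|j25 + 260| = √(25² + 260²) = 261.2
|T(j25)| = 84.9 × 25 / (25.11 × 261.2) = 0.3236
20 log₁₀(0.3236) = -9.80 dB
∠(j25) = 90.00°
∠(j25 + 2.36) = arctan(25/2.36) = 84.61°
∠(j25 + 260) = arctan(25/260) = 5.49°
∠T(j25) = 90.00° − (84.61° + 5.49°) = -0.10°

|T| = -9.8 dB, ∠T = -0.1 deg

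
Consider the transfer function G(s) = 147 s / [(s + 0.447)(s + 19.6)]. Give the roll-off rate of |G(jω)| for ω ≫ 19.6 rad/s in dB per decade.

-20 dB/decade

With 1 zero and 2 poles, the high-frequency asymptotic slope is 20 × (1 − 2) = -20 dB/decade.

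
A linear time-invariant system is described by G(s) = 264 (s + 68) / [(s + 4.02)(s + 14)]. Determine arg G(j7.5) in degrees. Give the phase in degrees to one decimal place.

∠(j7.5 + 68) = arctan(7.5/68) = 6.29°
∠(j7.5 + 4.02) = arctan(7.5/4.02) = 61.81°
∠(j7.5 + 14) = arctan(7.5/14) = 28.18°
∠G(j7.5) = 6.29° − (61.81° + 28.18°) = -83.69°

-83.7°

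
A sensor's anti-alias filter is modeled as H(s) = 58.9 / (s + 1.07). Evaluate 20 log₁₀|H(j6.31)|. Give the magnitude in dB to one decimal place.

|j6.31 + 1.07| = √(6.31² + 1.07²) = 6.4
|H(j6.31)| = 58.9 / 6.4 = 9.203
20 log₁₀(9.203) = 19.28 dB

19.3 dB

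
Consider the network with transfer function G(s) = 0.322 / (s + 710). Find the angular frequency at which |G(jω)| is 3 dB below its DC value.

For a single-pole low-pass, the −3 dB point is at the pole: ω = 710 rad s⁻¹.

710 rad s⁻¹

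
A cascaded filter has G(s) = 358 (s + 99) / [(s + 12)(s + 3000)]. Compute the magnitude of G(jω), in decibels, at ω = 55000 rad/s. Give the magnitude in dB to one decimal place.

|j55000 + 99| = √(55000² + 99²) = 5.5e+04
|j55000 + 12| = √(55000² + 12²) = 5.5e+04
|j55000 + 3000| = √(55000² + 3000²) = 5.508e+04
|G(j55000)| = 358 × 5.5e+04 / (5.5e+04 × 5.508e+04) = 0.0064994
20 log₁₀(0.0064994) = -43.74 dB

-43.7 dB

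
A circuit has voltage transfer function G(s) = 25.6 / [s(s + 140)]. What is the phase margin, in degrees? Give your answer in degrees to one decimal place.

89.9°

Gain crossover: |G(jω)| = 1 at ω ≈ 0.183 rad/sec.
∠G(j0.183) = −90° − arctan(0.183/140) ≈ -90.07°
PM = 180° + (-90.07°) = 89.93°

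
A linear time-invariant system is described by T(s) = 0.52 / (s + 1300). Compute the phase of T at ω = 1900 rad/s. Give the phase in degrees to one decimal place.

-55.6 deg

∠(j1900 + 1300) = arctan(1900/1300) = 55.62°
∠T(j1900) = −55.62° = -55.62°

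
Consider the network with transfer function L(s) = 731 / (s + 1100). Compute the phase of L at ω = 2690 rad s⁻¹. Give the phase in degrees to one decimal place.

-67.8°

∠(j2690 + 1100) = arctan(2690/1100) = 67.76°
∠L(j2690) = −67.76° = -67.76°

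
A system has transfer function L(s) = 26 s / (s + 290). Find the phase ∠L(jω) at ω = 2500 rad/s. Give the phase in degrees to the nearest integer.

7°

∠(j2500) = 90.00°
∠(j2500 + 290) = arctan(2500/290) = 83.38°
∠L(j2500) = 90.00° − 83.38° = 6.62°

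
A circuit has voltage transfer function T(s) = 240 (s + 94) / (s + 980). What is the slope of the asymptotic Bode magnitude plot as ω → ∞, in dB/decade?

0 dB/decade

With 1 zero and 1 pole, the high-frequency asymptotic slope is 20 × (1 − 1) = 0 dB/decade.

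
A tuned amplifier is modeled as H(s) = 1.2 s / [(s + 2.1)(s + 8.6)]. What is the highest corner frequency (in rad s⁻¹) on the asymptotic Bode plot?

Break frequencies occur at each pole and zero magnitude: 2.1 rad s⁻¹, 8.6 rad s⁻¹.
The highest is 8.6 rad s⁻¹.

8.6 rad s⁻¹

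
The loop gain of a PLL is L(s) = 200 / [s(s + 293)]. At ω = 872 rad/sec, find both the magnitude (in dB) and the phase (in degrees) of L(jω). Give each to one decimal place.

|j872 + 293| = √(872² + 293²) = 919.9
|j872| = 872
|L(j872)| = 200 / (919.9 × 872) = 0.00024933
20 log₁₀(0.00024933) = -72.06 dB
∠(j872 + 293) = arctan(872/293) = 71.43°
∠(j872) = 90.00°
∠L(j872) = − (71.43° + 90.00°) = -161.43°

|L| = -72.1 dB, ∠L = -161.4°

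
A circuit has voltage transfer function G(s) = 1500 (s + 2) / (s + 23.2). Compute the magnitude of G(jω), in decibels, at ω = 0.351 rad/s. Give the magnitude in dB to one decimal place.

|j0.351 + 2| = √(0.351² + 2²) = 2.031
|j0.351 + 23.2| = √(0.351² + 23.2²) = 23.2
|G(j0.351)| = 1500 × 2.031 / 23.2 = 131.27
20 log₁₀(131.27) = 42.36 dB

42.4 dB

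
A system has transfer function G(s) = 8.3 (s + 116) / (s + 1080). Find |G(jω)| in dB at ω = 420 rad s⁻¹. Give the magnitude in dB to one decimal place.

|j420 + 116| = √(420² + 116²) = 435.7
|j420 + 1080| = √(420² + 1080²) = 1159
|G(j420)| = 8.3 × 435.7 / 1159 = 3.1209
20 log₁₀(3.1209) = 9.89 dB

9.9 dB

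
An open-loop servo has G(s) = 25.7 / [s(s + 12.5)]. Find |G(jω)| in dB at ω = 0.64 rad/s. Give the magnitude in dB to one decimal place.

10.1 dB

|j0.64 + 12.5| = √(0.64² + 12.5²) = 12.52
|j0.64| = 0.64
|G(j0.64)| = 25.7 / (12.52 × 0.64) = 3.2083
20 log₁₀(3.2083) = 10.13 dB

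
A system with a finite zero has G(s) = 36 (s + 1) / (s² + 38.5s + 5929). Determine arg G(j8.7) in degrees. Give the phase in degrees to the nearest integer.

80°

∠(j8.7 + 1) = arctan(8.7/1) = 83.44°
∠[(j8.7)² + 38.5(j8.7) + 5929] = ∠[5853.3 + j334.95] = 3.28°
∠G(j8.7) = 83.44° − 3.28° = 80.17°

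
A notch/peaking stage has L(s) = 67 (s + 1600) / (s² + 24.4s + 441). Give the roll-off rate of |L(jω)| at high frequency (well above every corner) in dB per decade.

With 1 zero and 2 poles, the high-frequency asymptotic slope is 20 × (1 − 2) = -20 dB/decade.

-20 dB/decade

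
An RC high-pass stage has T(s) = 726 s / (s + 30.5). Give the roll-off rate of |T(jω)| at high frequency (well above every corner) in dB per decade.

0 dB/decade

With 1 zero and 1 pole, the high-frequency asymptotic slope is 20 × (1 − 1) = 0 dB/decade.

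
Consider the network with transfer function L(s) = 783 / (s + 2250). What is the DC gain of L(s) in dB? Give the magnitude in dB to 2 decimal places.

L(0) = 783 / 2250 = 0.348
20 log₁₀(0.348) = -9.168 dB

-9.17 dB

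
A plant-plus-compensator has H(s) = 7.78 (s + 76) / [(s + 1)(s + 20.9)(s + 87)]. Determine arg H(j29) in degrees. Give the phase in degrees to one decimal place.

∠(j29 + 76) = arctan(29/76) = 20.89°
∠(j29 + 1) = arctan(29/1) = 88.03°
∠(j29 + 20.9) = arctan(29/20.9) = 54.22°
∠(j29 + 87) = arctan(29/87) = 18.43°
∠H(j29) = 20.89° − (88.03° + 54.22° + 18.43°) = -139.79°

-139.8°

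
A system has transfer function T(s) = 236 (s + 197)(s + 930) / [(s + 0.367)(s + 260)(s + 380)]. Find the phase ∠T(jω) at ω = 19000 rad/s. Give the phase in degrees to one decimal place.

∠(j19000 + 197) = arctan(19000/197) = 89.41°
∠(j19000 + 930) = arctan(19000/930) = 87.20°
∠(j19000 + 0.367) = arctan(19000/0.367) = 90.00°
∠(j19000 + 260) = arctan(19000/260) = 89.22°
∠(j19000 + 380) = arctan(19000/380) = 88.85°
∠T(j19000) = 89.41° + 87.20° − (90.00° + 89.22° + 88.85°) = -91.47°

-91.5 deg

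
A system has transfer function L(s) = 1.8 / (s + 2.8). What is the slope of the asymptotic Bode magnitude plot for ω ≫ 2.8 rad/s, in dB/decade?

With 0 zeros and 1 pole, the high-frequency asymptotic slope is 20 × (0 − 1) = -20 dB/decade.

-20 dB/decade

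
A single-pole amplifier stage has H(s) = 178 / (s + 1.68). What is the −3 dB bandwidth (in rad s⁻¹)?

1.68 rad s⁻¹

For a single-pole low-pass, the −3 dB point is at the pole: ω = 1.68 rad s⁻¹.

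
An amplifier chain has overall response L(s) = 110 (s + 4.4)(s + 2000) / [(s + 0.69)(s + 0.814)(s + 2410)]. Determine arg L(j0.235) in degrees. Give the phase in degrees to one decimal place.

-31.9°

∠(j0.235 + 4.4) = arctan(0.235/4.4) = 3.06°
∠(j0.235 + 2000) = arctan(0.235/2000) = 0.01°
∠(j0.235 + 0.69) = arctan(0.235/0.69) = 18.81°
∠(j0.235 + 0.814) = arctan(0.235/0.814) = 16.10°
∠(j0.235 + 2410) = arctan(0.235/2410) = 0.01°
∠L(j0.235) = 3.06° + 0.01° − (18.81° + 16.10° + 0.01°) = -31.85°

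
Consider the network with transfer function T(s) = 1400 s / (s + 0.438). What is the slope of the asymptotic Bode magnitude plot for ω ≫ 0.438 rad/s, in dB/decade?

With 1 zero and 1 pole, the high-frequency asymptotic slope is 20 × (1 − 1) = 0 dB/decade.

0 dB/decade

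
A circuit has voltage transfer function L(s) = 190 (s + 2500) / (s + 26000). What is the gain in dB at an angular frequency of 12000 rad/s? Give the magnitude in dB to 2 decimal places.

38.21 dB

|j12000 + 2500| = √(12000² + 2500²) = 1.226e+04
|j12000 + 26000| = √(12000² + 26000²) = 2.864e+04
|L(j12000)| = 190 × 1.226e+04 / 2.864e+04 = 81.331
20 log₁₀(81.331) = 38.205 dB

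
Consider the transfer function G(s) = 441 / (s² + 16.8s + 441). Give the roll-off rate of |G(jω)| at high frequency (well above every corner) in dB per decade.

-40 dB/decade

With 0 zeros and 2 poles, the high-frequency asymptotic slope is 20 × (0 − 2) = -40 dB/decade.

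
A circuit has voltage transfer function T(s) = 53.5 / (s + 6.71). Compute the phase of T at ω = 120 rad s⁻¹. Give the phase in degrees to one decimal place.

-86.8 deg

∠(j120 + 6.71) = arctan(120/6.71) = 86.80°
∠T(j120) = −86.80° = -86.80°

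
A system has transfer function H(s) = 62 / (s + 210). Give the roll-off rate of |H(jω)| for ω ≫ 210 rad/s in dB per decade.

-20 dB/decade

With 0 zeros and 1 pole, the high-frequency asymptotic slope is 20 × (0 − 1) = -20 dB/decade.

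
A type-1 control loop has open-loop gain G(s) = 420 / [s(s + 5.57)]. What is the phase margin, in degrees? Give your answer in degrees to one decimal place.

Gain crossover: |G(jω)| = 1 at ω ≈ 20.1 rad/sec.
∠G(j20.1) = −90° − arctan(20.1/5.57) ≈ -164.53°
PM = 180° + (-164.53°) = 15.47°

15.5 deg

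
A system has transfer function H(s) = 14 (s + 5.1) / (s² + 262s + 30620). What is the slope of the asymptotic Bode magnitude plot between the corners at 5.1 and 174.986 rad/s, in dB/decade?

20 dB/decade

In this band the factors already past their corner are: zero at 5.1; net slope = 20 dB/decade.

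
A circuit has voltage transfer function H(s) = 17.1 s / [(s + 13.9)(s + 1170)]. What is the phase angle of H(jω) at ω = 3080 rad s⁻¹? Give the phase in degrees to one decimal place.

∠(j3080) = 90.00°
∠(j3080 + 13.9) = arctan(3080/13.9) = 89.74°
∠(j3080 + 1170) = arctan(3080/1170) = 69.20°
∠H(j3080) = 90.00° − (89.74° + 69.20°) = -68.94°

-68.9°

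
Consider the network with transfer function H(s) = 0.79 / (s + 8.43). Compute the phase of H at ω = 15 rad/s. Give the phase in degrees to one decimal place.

-60.7°

∠(j15 + 8.43) = arctan(15/8.43) = 60.66°
∠H(j15) = −60.66° = -60.66°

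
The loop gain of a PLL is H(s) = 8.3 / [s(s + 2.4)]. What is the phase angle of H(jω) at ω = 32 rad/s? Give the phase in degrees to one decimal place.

-175.7 deg

∠(j32 + 2.4) = arctan(32/2.4) = 85.71°
∠(j32) = 90.00°
∠H(j32) = − (85.71° + 90.00°) = -175.71°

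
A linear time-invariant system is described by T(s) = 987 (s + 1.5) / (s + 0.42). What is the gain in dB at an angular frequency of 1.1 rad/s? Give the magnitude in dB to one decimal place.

|j1.1 + 1.5| = √(1.1² + 1.5²) = 1.86
|j1.1 + 0.42| = √(1.1² + 0.42²) = 1.177
|T(j1.1)| = 987 × 1.86 / 1.177 = 1559.2
20 log₁₀(1559.2) = 63.86 dB

63.9 dB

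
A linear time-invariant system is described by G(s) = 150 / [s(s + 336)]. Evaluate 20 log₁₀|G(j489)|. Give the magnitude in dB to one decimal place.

-65.7 dB

|j489 + 336| = √(489² + 336²) = 593.3
|j489| = 489
|G(j489)| = 150 / (593.3 × 489) = 0.00051701
20 log₁₀(0.00051701) = -65.73 dB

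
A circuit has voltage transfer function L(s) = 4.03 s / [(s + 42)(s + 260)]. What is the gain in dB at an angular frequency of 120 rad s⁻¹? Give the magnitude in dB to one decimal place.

-37.5 dB

|j120| = 120
|j120 + 42| = √(120² + 42²) = 127.1
|j120 + 260| = √(120² + 260²) = 286.4
|L(j120)| = 4.03 × 120 / (127.1 × 286.4) = 0.013283
20 log₁₀(0.013283) = -37.53 dB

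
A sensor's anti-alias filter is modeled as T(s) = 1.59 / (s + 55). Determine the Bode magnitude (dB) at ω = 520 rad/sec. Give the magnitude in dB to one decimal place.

-50.3 dB

|j520 + 55| = √(520² + 55²) = 522.9
|T(j520)| = 1.59 / 522.9 = 0.0030407
20 log₁₀(0.0030407) = -50.34 dB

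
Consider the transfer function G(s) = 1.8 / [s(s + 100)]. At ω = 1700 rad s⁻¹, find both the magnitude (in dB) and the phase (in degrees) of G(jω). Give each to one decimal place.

|G| = -124.1 dB, ∠G = -176.6°

|j1700 + 100| = √(1700² + 100²) = 1703
|j1700| = 1700
|G(j1700)| = 1.8 / (1703 × 1700) = 6.2176e-07
20 log₁₀(6.2176e-07) = -124.13 dB
∠(j1700 + 100) = arctan(1700/100) = 86.63°
∠(j1700) = 90.00°
∠G(j1700) = − (86.63° + 90.00°) = -176.63°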